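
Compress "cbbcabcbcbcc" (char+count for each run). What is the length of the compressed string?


Input: cbbcabcbcbcc
Runs:
  'c' x 1 => "c1"
  'b' x 2 => "b2"
  'c' x 1 => "c1"
  'a' x 1 => "a1"
  'b' x 1 => "b1"
  'c' x 1 => "c1"
  'b' x 1 => "b1"
  'c' x 1 => "c1"
  'b' x 1 => "b1"
  'c' x 2 => "c2"
Compressed: "c1b2c1a1b1c1b1c1b1c2"
Compressed length: 20

20


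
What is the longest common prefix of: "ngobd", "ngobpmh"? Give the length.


Words: ngobd, ngobpmh
  Position 0: all 'n' => match
  Position 1: all 'g' => match
  Position 2: all 'o' => match
  Position 3: all 'b' => match
  Position 4: ('d', 'p') => mismatch, stop
LCP = "ngob" (length 4)

4


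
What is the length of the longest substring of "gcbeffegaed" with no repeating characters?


Input: "gcbeffegaed"
Sliding window (track last position of each char):
  Position 0 ('g'): window [0,0] length 1 -- new best
  Position 1 ('c'): window [0,1] length 2 -- new best
  Position 2 ('b'): window [0,2] length 3 -- new best
  Position 3 ('e'): window [0,3] length 4 -- new best
  Position 4 ('f'): window [0,4] length 5 -- new best
  Position 5 ('f'): repeat (last at 4), move window start to 5
  Position 5 ('f'): window [5,5] length 1
  Position 6 ('e'): window [5,6] length 2
  Position 7 ('g'): window [5,7] length 3
  Position 8 ('a'): window [5,8] length 4
  Position 9 ('e'): repeat (last at 6), move window start to 7
  Position 9 ('e'): window [7,9] length 3
  Position 10 ('d'): window [7,10] length 4
Longest substring with no repeats: "gcbef" with length 5

5


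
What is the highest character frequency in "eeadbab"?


Input: eeadbab
Character counts:
  'a': 2
  'b': 2
  'd': 1
  'e': 2
Maximum frequency: 2

2


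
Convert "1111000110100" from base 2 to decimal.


Input: "1111000110100" in base 2
Positional expansion:
  Digit '1' (value 1) x 2^12 = 4096
  Digit '1' (value 1) x 2^11 = 2048
  Digit '1' (value 1) x 2^10 = 1024
  Digit '1' (value 1) x 2^9 = 512
  Digit '0' (value 0) x 2^8 = 0
  Digit '0' (value 0) x 2^7 = 0
  Digit '0' (value 0) x 2^6 = 0
  Digit '1' (value 1) x 2^5 = 32
  Digit '1' (value 1) x 2^4 = 16
  Digit '0' (value 0) x 2^3 = 0
  Digit '1' (value 1) x 2^2 = 4
  Digit '0' (value 0) x 2^1 = 0
  Digit '0' (value 0) x 2^0 = 0
Sum = 7732

7732


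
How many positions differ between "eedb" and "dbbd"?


Comparing "eedb" and "dbbd" position by position:
  Position 0: 'e' vs 'd' => DIFFER
  Position 1: 'e' vs 'b' => DIFFER
  Position 2: 'd' vs 'b' => DIFFER
  Position 3: 'b' vs 'd' => DIFFER
Positions that differ: 4

4


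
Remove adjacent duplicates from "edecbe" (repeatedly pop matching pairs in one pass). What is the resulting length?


Input: edecbe
Stack-based adjacent duplicate removal:
  Read 'e': push. Stack: e
  Read 'd': push. Stack: ed
  Read 'e': push. Stack: ede
  Read 'c': push. Stack: edec
  Read 'b': push. Stack: edecb
  Read 'e': push. Stack: edecbe
Final stack: "edecbe" (length 6)

6


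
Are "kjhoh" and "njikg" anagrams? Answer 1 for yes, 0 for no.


Strings: "kjhoh", "njikg"
Sorted first:  hhjko
Sorted second: gijkn
Differ at position 0: 'h' vs 'g' => not anagrams

0


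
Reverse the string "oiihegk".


Input: oiihegk
Reading characters right to left:
  Position 6: 'k'
  Position 5: 'g'
  Position 4: 'e'
  Position 3: 'h'
  Position 2: 'i'
  Position 1: 'i'
  Position 0: 'o'
Reversed: kgehiio

kgehiio


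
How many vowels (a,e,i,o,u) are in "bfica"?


Input: bfica
Checking each character:
  'b' at position 0: consonant
  'f' at position 1: consonant
  'i' at position 2: vowel (running total: 1)
  'c' at position 3: consonant
  'a' at position 4: vowel (running total: 2)
Total vowels: 2

2


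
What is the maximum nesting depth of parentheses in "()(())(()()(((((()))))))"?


Input: "()(())(()()(((((()))))))"
Tracking depth:
  Position 0 '(': depth becomes 1
  Position 1 ')': depth becomes 0
  Position 2 '(': depth becomes 1
  Position 3 '(': depth becomes 2
  Position 4 ')': depth becomes 1
  Position 5 ')': depth becomes 0
  Position 6 '(': depth becomes 1
  Position 7 '(': depth becomes 2
  Position 8 ')': depth becomes 1
  Position 9 '(': depth becomes 2
  Position 10 ')': depth becomes 1
  Position 11 '(': depth becomes 2
  Position 12 '(': depth becomes 3
  Position 13 '(': depth becomes 4
  Position 14 '(': depth becomes 5
  Position 15 '(': depth becomes 6
  Position 16 '(': depth becomes 7
  Position 17 ')': depth becomes 6
  Position 18 ')': depth becomes 5
  Position 19 ')': depth becomes 4
  Position 20 ')': depth becomes 3
  Position 21 ')': depth becomes 2
  Position 22 ')': depth becomes 1
  Position 23 ')': depth becomes 0
Maximum depth reached: 7

7


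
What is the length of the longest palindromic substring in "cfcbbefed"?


Input: "cfcbbefed"
Checking substrings for palindromes:
  [0:3] "cfc" (len 3) => palindrome
  [5:8] "efe" (len 3) => palindrome
  [3:5] "bb" (len 2) => palindrome
Longest palindromic substring: "cfc" with length 3

3


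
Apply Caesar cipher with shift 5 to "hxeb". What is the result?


Caesar cipher: shift "hxeb" by 5
  'h' (pos 7) + 5 = pos 12 = 'm'
  'x' (pos 23) + 5 = pos 2 = 'c'
  'e' (pos 4) + 5 = pos 9 = 'j'
  'b' (pos 1) + 5 = pos 6 = 'g'
Result: mcjg

mcjg


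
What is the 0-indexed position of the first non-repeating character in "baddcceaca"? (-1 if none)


Input: baddcceaca
Character frequencies:
  'a': 3
  'b': 1
  'c': 3
  'd': 2
  'e': 1
Scanning left to right for freq == 1:
  Position 0 ('b'): unique! => answer = 0

0


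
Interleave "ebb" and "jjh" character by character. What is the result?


Interleaving "ebb" and "jjh":
  Position 0: 'e' from first, 'j' from second => "ej"
  Position 1: 'b' from first, 'j' from second => "bj"
  Position 2: 'b' from first, 'h' from second => "bh"
Result: ejbjbh

ejbjbh


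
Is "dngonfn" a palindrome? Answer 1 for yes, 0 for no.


Input: dngonfn
Reversed: nfnognd
  Compare pos 0 ('d') with pos 6 ('n'): MISMATCH
  Compare pos 1 ('n') with pos 5 ('f'): MISMATCH
  Compare pos 2 ('g') with pos 4 ('n'): MISMATCH
Result: not a palindrome

0


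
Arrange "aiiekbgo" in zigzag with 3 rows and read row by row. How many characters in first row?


Zigzag "aiiekbgo" into 3 rows:
Placing characters:
  'a' => row 0
  'i' => row 1
  'i' => row 2
  'e' => row 1
  'k' => row 0
  'b' => row 1
  'g' => row 2
  'o' => row 1
Rows:
  Row 0: "ak"
  Row 1: "iebo"
  Row 2: "ig"
First row length: 2

2


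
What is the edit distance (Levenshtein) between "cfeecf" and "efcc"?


Computing edit distance: "cfeecf" -> "efcc"
DP table:
           e    f    c    c
      0    1    2    3    4
  c   1    1    2    2    3
  f   2    2    1    2    3
  e   3    2    2    2    3
  e   4    3    3    3    3
  c   5    4    4    3    3
  f   6    5    4    4    4
Edit distance = dp[6][4] = 4

4


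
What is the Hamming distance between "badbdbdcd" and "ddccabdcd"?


Comparing "badbdbdcd" and "ddccabdcd" position by position:
  Position 0: 'b' vs 'd' => differ
  Position 1: 'a' vs 'd' => differ
  Position 2: 'd' vs 'c' => differ
  Position 3: 'b' vs 'c' => differ
  Position 4: 'd' vs 'a' => differ
  Position 5: 'b' vs 'b' => same
  Position 6: 'd' vs 'd' => same
  Position 7: 'c' vs 'c' => same
  Position 8: 'd' vs 'd' => same
Total differences (Hamming distance): 5

5


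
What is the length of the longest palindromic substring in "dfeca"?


Input: "dfeca"
Checking substrings for palindromes:
  No multi-char palindromic substrings found
Longest palindromic substring: "d" with length 1

1


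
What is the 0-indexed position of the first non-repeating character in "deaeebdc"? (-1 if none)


Input: deaeebdc
Character frequencies:
  'a': 1
  'b': 1
  'c': 1
  'd': 2
  'e': 3
Scanning left to right for freq == 1:
  Position 0 ('d'): freq=2, skip
  Position 1 ('e'): freq=3, skip
  Position 2 ('a'): unique! => answer = 2

2


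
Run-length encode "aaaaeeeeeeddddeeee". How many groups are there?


Input: aaaaeeeeeeddddeeee
Scanning for consecutive runs:
  Group 1: 'a' x 4 (positions 0-3)
  Group 2: 'e' x 6 (positions 4-9)
  Group 3: 'd' x 4 (positions 10-13)
  Group 4: 'e' x 4 (positions 14-17)
Total groups: 4

4


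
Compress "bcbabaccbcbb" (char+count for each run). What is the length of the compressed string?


Input: bcbabaccbcbb
Runs:
  'b' x 1 => "b1"
  'c' x 1 => "c1"
  'b' x 1 => "b1"
  'a' x 1 => "a1"
  'b' x 1 => "b1"
  'a' x 1 => "a1"
  'c' x 2 => "c2"
  'b' x 1 => "b1"
  'c' x 1 => "c1"
  'b' x 2 => "b2"
Compressed: "b1c1b1a1b1a1c2b1c1b2"
Compressed length: 20

20


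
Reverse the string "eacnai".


Input: eacnai
Reading characters right to left:
  Position 5: 'i'
  Position 4: 'a'
  Position 3: 'n'
  Position 2: 'c'
  Position 1: 'a'
  Position 0: 'e'
Reversed: iancae

iancae


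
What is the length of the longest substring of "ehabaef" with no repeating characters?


Input: "ehabaef"
Sliding window (track last position of each char):
  Position 0 ('e'): window [0,0] length 1 -- new best
  Position 1 ('h'): window [0,1] length 2 -- new best
  Position 2 ('a'): window [0,2] length 3 -- new best
  Position 3 ('b'): window [0,3] length 4 -- new best
  Position 4 ('a'): repeat (last at 2), move window start to 3
  Position 4 ('a'): window [3,4] length 2
  Position 5 ('e'): window [3,5] length 3
  Position 6 ('f'): window [3,6] length 4
Longest substring with no repeats: "ehab" with length 4

4


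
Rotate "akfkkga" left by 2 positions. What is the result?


Input: "akfkkga", rotate left by 2
First 2 characters: "ak"
Remaining characters: "fkkga"
Concatenate remaining + first: "fkkga" + "ak" = "fkkgaak"

fkkgaak


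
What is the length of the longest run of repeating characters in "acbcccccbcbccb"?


Input: "acbcccccbcbccb"
Scanning for longest run:
  Position 1 ('c'): new char, reset run to 1
  Position 2 ('b'): new char, reset run to 1
  Position 3 ('c'): new char, reset run to 1
  Position 4 ('c'): continues run of 'c', length=2
  Position 5 ('c'): continues run of 'c', length=3
  Position 6 ('c'): continues run of 'c', length=4
  Position 7 ('c'): continues run of 'c', length=5
  Position 8 ('b'): new char, reset run to 1
  Position 9 ('c'): new char, reset run to 1
  Position 10 ('b'): new char, reset run to 1
  Position 11 ('c'): new char, reset run to 1
  Position 12 ('c'): continues run of 'c', length=2
  Position 13 ('b'): new char, reset run to 1
Longest run: 'c' with length 5

5


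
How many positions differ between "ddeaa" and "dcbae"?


Comparing "ddeaa" and "dcbae" position by position:
  Position 0: 'd' vs 'd' => same
  Position 1: 'd' vs 'c' => DIFFER
  Position 2: 'e' vs 'b' => DIFFER
  Position 3: 'a' vs 'a' => same
  Position 4: 'a' vs 'e' => DIFFER
Positions that differ: 3

3


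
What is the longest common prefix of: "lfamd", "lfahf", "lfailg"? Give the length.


Words: lfamd, lfahf, lfailg
  Position 0: all 'l' => match
  Position 1: all 'f' => match
  Position 2: all 'a' => match
  Position 3: ('m', 'h', 'i') => mismatch, stop
LCP = "lfa" (length 3)

3


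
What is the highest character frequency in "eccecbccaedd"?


Input: eccecbccaedd
Character counts:
  'a': 1
  'b': 1
  'c': 5
  'd': 2
  'e': 3
Maximum frequency: 5

5


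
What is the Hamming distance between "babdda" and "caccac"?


Comparing "babdda" and "caccac" position by position:
  Position 0: 'b' vs 'c' => differ
  Position 1: 'a' vs 'a' => same
  Position 2: 'b' vs 'c' => differ
  Position 3: 'd' vs 'c' => differ
  Position 4: 'd' vs 'a' => differ
  Position 5: 'a' vs 'c' => differ
Total differences (Hamming distance): 5

5


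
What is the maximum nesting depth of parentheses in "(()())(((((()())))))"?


Input: "(()())(((((()())))))"
Tracking depth:
  Position 0 '(': depth becomes 1
  Position 1 '(': depth becomes 2
  Position 2 ')': depth becomes 1
  Position 3 '(': depth becomes 2
  Position 4 ')': depth becomes 1
  Position 5 ')': depth becomes 0
  Position 6 '(': depth becomes 1
  Position 7 '(': depth becomes 2
  Position 8 '(': depth becomes 3
  Position 9 '(': depth becomes 4
  Position 10 '(': depth becomes 5
  Position 11 '(': depth becomes 6
  Position 12 ')': depth becomes 5
  Position 13 '(': depth becomes 6
  Position 14 ')': depth becomes 5
  Position 15 ')': depth becomes 4
  Position 16 ')': depth becomes 3
  Position 17 ')': depth becomes 2
  Position 18 ')': depth becomes 1
  Position 19 ')': depth becomes 0
Maximum depth reached: 6

6


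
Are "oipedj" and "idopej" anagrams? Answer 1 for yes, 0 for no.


Strings: "oipedj", "idopej"
Sorted first:  deijop
Sorted second: deijop
Sorted forms match => anagrams

1


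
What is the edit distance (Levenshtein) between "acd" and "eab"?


Computing edit distance: "acd" -> "eab"
DP table:
           e    a    b
      0    1    2    3
  a   1    1    1    2
  c   2    2    2    2
  d   3    3    3    3
Edit distance = dp[3][3] = 3

3


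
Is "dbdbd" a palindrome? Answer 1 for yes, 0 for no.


Input: dbdbd
Reversed: dbdbd
  Compare pos 0 ('d') with pos 4 ('d'): match
  Compare pos 1 ('b') with pos 3 ('b'): match
Result: palindrome

1


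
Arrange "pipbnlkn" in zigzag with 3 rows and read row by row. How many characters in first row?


Zigzag "pipbnlkn" into 3 rows:
Placing characters:
  'p' => row 0
  'i' => row 1
  'p' => row 2
  'b' => row 1
  'n' => row 0
  'l' => row 1
  'k' => row 2
  'n' => row 1
Rows:
  Row 0: "pn"
  Row 1: "ibln"
  Row 2: "pk"
First row length: 2

2


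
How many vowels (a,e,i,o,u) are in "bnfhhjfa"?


Input: bnfhhjfa
Checking each character:
  'b' at position 0: consonant
  'n' at position 1: consonant
  'f' at position 2: consonant
  'h' at position 3: consonant
  'h' at position 4: consonant
  'j' at position 5: consonant
  'f' at position 6: consonant
  'a' at position 7: vowel (running total: 1)
Total vowels: 1

1


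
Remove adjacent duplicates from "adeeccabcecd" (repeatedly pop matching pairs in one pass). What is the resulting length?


Input: adeeccabcecd
Stack-based adjacent duplicate removal:
  Read 'a': push. Stack: a
  Read 'd': push. Stack: ad
  Read 'e': push. Stack: ade
  Read 'e': matches stack top 'e' => pop. Stack: ad
  Read 'c': push. Stack: adc
  Read 'c': matches stack top 'c' => pop. Stack: ad
  Read 'a': push. Stack: ada
  Read 'b': push. Stack: adab
  Read 'c': push. Stack: adabc
  Read 'e': push. Stack: adabce
  Read 'c': push. Stack: adabcec
  Read 'd': push. Stack: adabcecd
Final stack: "adabcecd" (length 8)

8


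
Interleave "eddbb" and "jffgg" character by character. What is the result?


Interleaving "eddbb" and "jffgg":
  Position 0: 'e' from first, 'j' from second => "ej"
  Position 1: 'd' from first, 'f' from second => "df"
  Position 2: 'd' from first, 'f' from second => "df"
  Position 3: 'b' from first, 'g' from second => "bg"
  Position 4: 'b' from first, 'g' from second => "bg"
Result: ejdfdfbgbg

ejdfdfbgbg


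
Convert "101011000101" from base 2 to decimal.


Input: "101011000101" in base 2
Positional expansion:
  Digit '1' (value 1) x 2^11 = 2048
  Digit '0' (value 0) x 2^10 = 0
  Digit '1' (value 1) x 2^9 = 512
  Digit '0' (value 0) x 2^8 = 0
  Digit '1' (value 1) x 2^7 = 128
  Digit '1' (value 1) x 2^6 = 64
  Digit '0' (value 0) x 2^5 = 0
  Digit '0' (value 0) x 2^4 = 0
  Digit '0' (value 0) x 2^3 = 0
  Digit '1' (value 1) x 2^2 = 4
  Digit '0' (value 0) x 2^1 = 0
  Digit '1' (value 1) x 2^0 = 1
Sum = 2757

2757


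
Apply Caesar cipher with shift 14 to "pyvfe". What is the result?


Caesar cipher: shift "pyvfe" by 14
  'p' (pos 15) + 14 = pos 3 = 'd'
  'y' (pos 24) + 14 = pos 12 = 'm'
  'v' (pos 21) + 14 = pos 9 = 'j'
  'f' (pos 5) + 14 = pos 19 = 't'
  'e' (pos 4) + 14 = pos 18 = 's'
Result: dmjts

dmjts


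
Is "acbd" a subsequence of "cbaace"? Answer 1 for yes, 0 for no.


Check if "acbd" is a subsequence of "cbaace"
Greedy scan:
  Position 0 ('c'): no match needed
  Position 1 ('b'): no match needed
  Position 2 ('a'): matches sub[0] = 'a'
  Position 3 ('a'): no match needed
  Position 4 ('c'): matches sub[1] = 'c'
  Position 5 ('e'): no match needed
Only matched 2/4 characters => not a subsequence

0


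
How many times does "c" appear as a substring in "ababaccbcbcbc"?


Searching for "c" in "ababaccbcbcbc"
Scanning each position:
  Position 0: "a" => no
  Position 1: "b" => no
  Position 2: "a" => no
  Position 3: "b" => no
  Position 4: "a" => no
  Position 5: "c" => MATCH
  Position 6: "c" => MATCH
  Position 7: "b" => no
  Position 8: "c" => MATCH
  Position 9: "b" => no
  Position 10: "c" => MATCH
  Position 11: "b" => no
  Position 12: "c" => MATCH
Total occurrences: 5

5


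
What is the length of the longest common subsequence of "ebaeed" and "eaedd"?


LCS of "ebaeed" and "eaedd"
DP table:
           e    a    e    d    d
      0    0    0    0    0    0
  e   0    1    1    1    1    1
  b   0    1    1    1    1    1
  a   0    1    2    2    2    2
  e   0    1    2    3    3    3
  e   0    1    2    3    3    3
  d   0    1    2    3    4    4
LCS length = dp[6][5] = 4

4


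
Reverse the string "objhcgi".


Input: objhcgi
Reading characters right to left:
  Position 6: 'i'
  Position 5: 'g'
  Position 4: 'c'
  Position 3: 'h'
  Position 2: 'j'
  Position 1: 'b'
  Position 0: 'o'
Reversed: igchjbo

igchjbo


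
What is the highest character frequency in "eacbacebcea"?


Input: eacbacebcea
Character counts:
  'a': 3
  'b': 2
  'c': 3
  'e': 3
Maximum frequency: 3

3


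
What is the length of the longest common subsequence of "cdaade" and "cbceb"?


LCS of "cdaade" and "cbceb"
DP table:
           c    b    c    e    b
      0    0    0    0    0    0
  c   0    1    1    1    1    1
  d   0    1    1    1    1    1
  a   0    1    1    1    1    1
  a   0    1    1    1    1    1
  d   0    1    1    1    1    1
  e   0    1    1    1    2    2
LCS length = dp[6][5] = 2

2


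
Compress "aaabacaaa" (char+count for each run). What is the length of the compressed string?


Input: aaabacaaa
Runs:
  'a' x 3 => "a3"
  'b' x 1 => "b1"
  'a' x 1 => "a1"
  'c' x 1 => "c1"
  'a' x 3 => "a3"
Compressed: "a3b1a1c1a3"
Compressed length: 10

10


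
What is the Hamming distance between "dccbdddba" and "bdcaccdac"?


Comparing "dccbdddba" and "bdcaccdac" position by position:
  Position 0: 'd' vs 'b' => differ
  Position 1: 'c' vs 'd' => differ
  Position 2: 'c' vs 'c' => same
  Position 3: 'b' vs 'a' => differ
  Position 4: 'd' vs 'c' => differ
  Position 5: 'd' vs 'c' => differ
  Position 6: 'd' vs 'd' => same
  Position 7: 'b' vs 'a' => differ
  Position 8: 'a' vs 'c' => differ
Total differences (Hamming distance): 7

7


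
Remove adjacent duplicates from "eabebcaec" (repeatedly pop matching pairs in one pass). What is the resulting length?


Input: eabebcaec
Stack-based adjacent duplicate removal:
  Read 'e': push. Stack: e
  Read 'a': push. Stack: ea
  Read 'b': push. Stack: eab
  Read 'e': push. Stack: eabe
  Read 'b': push. Stack: eabeb
  Read 'c': push. Stack: eabebc
  Read 'a': push. Stack: eabebca
  Read 'e': push. Stack: eabebcae
  Read 'c': push. Stack: eabebcaec
Final stack: "eabebcaec" (length 9)

9


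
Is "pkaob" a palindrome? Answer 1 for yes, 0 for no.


Input: pkaob
Reversed: boakp
  Compare pos 0 ('p') with pos 4 ('b'): MISMATCH
  Compare pos 1 ('k') with pos 3 ('o'): MISMATCH
Result: not a palindrome

0


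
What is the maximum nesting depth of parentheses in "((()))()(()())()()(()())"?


Input: "((()))()(()())()()(()())"
Tracking depth:
  Position 0 '(': depth becomes 1
  Position 1 '(': depth becomes 2
  Position 2 '(': depth becomes 3
  Position 3 ')': depth becomes 2
  Position 4 ')': depth becomes 1
  Position 5 ')': depth becomes 0
  Position 6 '(': depth becomes 1
  Position 7 ')': depth becomes 0
  Position 8 '(': depth becomes 1
  Position 9 '(': depth becomes 2
  Position 10 ')': depth becomes 1
  Position 11 '(': depth becomes 2
  Position 12 ')': depth becomes 1
  Position 13 ')': depth becomes 0
  Position 14 '(': depth becomes 1
  Position 15 ')': depth becomes 0
  Position 16 '(': depth becomes 1
  Position 17 ')': depth becomes 0
  Position 18 '(': depth becomes 1
  Position 19 '(': depth becomes 2
  Position 20 ')': depth becomes 1
  Position 21 '(': depth becomes 2
  Position 22 ')': depth becomes 1
  Position 23 ')': depth becomes 0
Maximum depth reached: 3

3


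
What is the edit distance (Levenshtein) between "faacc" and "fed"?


Computing edit distance: "faacc" -> "fed"
DP table:
           f    e    d
      0    1    2    3
  f   1    0    1    2
  a   2    1    1    2
  a   3    2    2    2
  c   4    3    3    3
  c   5    4    4    4
Edit distance = dp[5][3] = 4

4


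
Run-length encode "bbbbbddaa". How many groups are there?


Input: bbbbbddaa
Scanning for consecutive runs:
  Group 1: 'b' x 5 (positions 0-4)
  Group 2: 'd' x 2 (positions 5-6)
  Group 3: 'a' x 2 (positions 7-8)
Total groups: 3

3


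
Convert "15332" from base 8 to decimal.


Input: "15332" in base 8
Positional expansion:
  Digit '1' (value 1) x 8^4 = 4096
  Digit '5' (value 5) x 8^3 = 2560
  Digit '3' (value 3) x 8^2 = 192
  Digit '3' (value 3) x 8^1 = 24
  Digit '2' (value 2) x 8^0 = 2
Sum = 6874

6874


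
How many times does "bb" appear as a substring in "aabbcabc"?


Searching for "bb" in "aabbcabc"
Scanning each position:
  Position 0: "aa" => no
  Position 1: "ab" => no
  Position 2: "bb" => MATCH
  Position 3: "bc" => no
  Position 4: "ca" => no
  Position 5: "ab" => no
  Position 6: "bc" => no
Total occurrences: 1

1


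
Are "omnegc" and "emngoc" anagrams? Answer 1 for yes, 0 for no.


Strings: "omnegc", "emngoc"
Sorted first:  cegmno
Sorted second: cegmno
Sorted forms match => anagrams

1


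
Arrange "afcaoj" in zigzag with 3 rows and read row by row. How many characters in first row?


Zigzag "afcaoj" into 3 rows:
Placing characters:
  'a' => row 0
  'f' => row 1
  'c' => row 2
  'a' => row 1
  'o' => row 0
  'j' => row 1
Rows:
  Row 0: "ao"
  Row 1: "faj"
  Row 2: "c"
First row length: 2

2


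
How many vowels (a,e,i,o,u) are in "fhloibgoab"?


Input: fhloibgoab
Checking each character:
  'f' at position 0: consonant
  'h' at position 1: consonant
  'l' at position 2: consonant
  'o' at position 3: vowel (running total: 1)
  'i' at position 4: vowel (running total: 2)
  'b' at position 5: consonant
  'g' at position 6: consonant
  'o' at position 7: vowel (running total: 3)
  'a' at position 8: vowel (running total: 4)
  'b' at position 9: consonant
Total vowels: 4

4


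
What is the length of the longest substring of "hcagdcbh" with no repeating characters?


Input: "hcagdcbh"
Sliding window (track last position of each char):
  Position 0 ('h'): window [0,0] length 1 -- new best
  Position 1 ('c'): window [0,1] length 2 -- new best
  Position 2 ('a'): window [0,2] length 3 -- new best
  Position 3 ('g'): window [0,3] length 4 -- new best
  Position 4 ('d'): window [0,4] length 5 -- new best
  Position 5 ('c'): repeat (last at 1), move window start to 2
  Position 5 ('c'): window [2,5] length 4
  Position 6 ('b'): window [2,6] length 5
  Position 7 ('h'): window [2,7] length 6 -- new best
Longest substring with no repeats: "agdcbh" with length 6

6


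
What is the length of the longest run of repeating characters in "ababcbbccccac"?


Input: "ababcbbccccac"
Scanning for longest run:
  Position 1 ('b'): new char, reset run to 1
  Position 2 ('a'): new char, reset run to 1
  Position 3 ('b'): new char, reset run to 1
  Position 4 ('c'): new char, reset run to 1
  Position 5 ('b'): new char, reset run to 1
  Position 6 ('b'): continues run of 'b', length=2
  Position 7 ('c'): new char, reset run to 1
  Position 8 ('c'): continues run of 'c', length=2
  Position 9 ('c'): continues run of 'c', length=3
  Position 10 ('c'): continues run of 'c', length=4
  Position 11 ('a'): new char, reset run to 1
  Position 12 ('c'): new char, reset run to 1
Longest run: 'c' with length 4

4


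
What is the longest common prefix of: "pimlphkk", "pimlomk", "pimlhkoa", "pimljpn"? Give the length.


Words: pimlphkk, pimlomk, pimlhkoa, pimljpn
  Position 0: all 'p' => match
  Position 1: all 'i' => match
  Position 2: all 'm' => match
  Position 3: all 'l' => match
  Position 4: ('p', 'o', 'h', 'j') => mismatch, stop
LCP = "piml" (length 4)

4


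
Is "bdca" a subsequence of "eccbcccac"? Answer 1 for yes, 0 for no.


Check if "bdca" is a subsequence of "eccbcccac"
Greedy scan:
  Position 0 ('e'): no match needed
  Position 1 ('c'): no match needed
  Position 2 ('c'): no match needed
  Position 3 ('b'): matches sub[0] = 'b'
  Position 4 ('c'): no match needed
  Position 5 ('c'): no match needed
  Position 6 ('c'): no match needed
  Position 7 ('a'): no match needed
  Position 8 ('c'): no match needed
Only matched 1/4 characters => not a subsequence

0


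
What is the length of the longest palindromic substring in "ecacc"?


Input: "ecacc"
Checking substrings for palindromes:
  [1:4] "cac" (len 3) => palindrome
  [3:5] "cc" (len 2) => palindrome
Longest palindromic substring: "cac" with length 3

3


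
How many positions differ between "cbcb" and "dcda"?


Comparing "cbcb" and "dcda" position by position:
  Position 0: 'c' vs 'd' => DIFFER
  Position 1: 'b' vs 'c' => DIFFER
  Position 2: 'c' vs 'd' => DIFFER
  Position 3: 'b' vs 'a' => DIFFER
Positions that differ: 4

4


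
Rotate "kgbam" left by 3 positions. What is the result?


Input: "kgbam", rotate left by 3
First 3 characters: "kgb"
Remaining characters: "am"
Concatenate remaining + first: "am" + "kgb" = "amkgb"

amkgb


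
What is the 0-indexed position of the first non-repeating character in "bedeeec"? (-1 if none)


Input: bedeeec
Character frequencies:
  'b': 1
  'c': 1
  'd': 1
  'e': 4
Scanning left to right for freq == 1:
  Position 0 ('b'): unique! => answer = 0

0


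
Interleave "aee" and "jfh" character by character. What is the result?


Interleaving "aee" and "jfh":
  Position 0: 'a' from first, 'j' from second => "aj"
  Position 1: 'e' from first, 'f' from second => "ef"
  Position 2: 'e' from first, 'h' from second => "eh"
Result: ajefeh

ajefeh


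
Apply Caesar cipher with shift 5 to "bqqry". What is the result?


Caesar cipher: shift "bqqry" by 5
  'b' (pos 1) + 5 = pos 6 = 'g'
  'q' (pos 16) + 5 = pos 21 = 'v'
  'q' (pos 16) + 5 = pos 21 = 'v'
  'r' (pos 17) + 5 = pos 22 = 'w'
  'y' (pos 24) + 5 = pos 3 = 'd'
Result: gvvwd

gvvwd


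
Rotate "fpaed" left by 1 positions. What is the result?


Input: "fpaed", rotate left by 1
First 1 characters: "f"
Remaining characters: "paed"
Concatenate remaining + first: "paed" + "f" = "paedf"

paedf


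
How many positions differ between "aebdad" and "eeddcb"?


Comparing "aebdad" and "eeddcb" position by position:
  Position 0: 'a' vs 'e' => DIFFER
  Position 1: 'e' vs 'e' => same
  Position 2: 'b' vs 'd' => DIFFER
  Position 3: 'd' vs 'd' => same
  Position 4: 'a' vs 'c' => DIFFER
  Position 5: 'd' vs 'b' => DIFFER
Positions that differ: 4

4


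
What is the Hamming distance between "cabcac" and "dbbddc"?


Comparing "cabcac" and "dbbddc" position by position:
  Position 0: 'c' vs 'd' => differ
  Position 1: 'a' vs 'b' => differ
  Position 2: 'b' vs 'b' => same
  Position 3: 'c' vs 'd' => differ
  Position 4: 'a' vs 'd' => differ
  Position 5: 'c' vs 'c' => same
Total differences (Hamming distance): 4

4


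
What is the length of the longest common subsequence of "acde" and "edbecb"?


LCS of "acde" and "edbecb"
DP table:
           e    d    b    e    c    b
      0    0    0    0    0    0    0
  a   0    0    0    0    0    0    0
  c   0    0    0    0    0    1    1
  d   0    0    1    1    1    1    1
  e   0    1    1    1    2    2    2
LCS length = dp[4][6] = 2

2


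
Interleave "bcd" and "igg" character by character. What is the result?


Interleaving "bcd" and "igg":
  Position 0: 'b' from first, 'i' from second => "bi"
  Position 1: 'c' from first, 'g' from second => "cg"
  Position 2: 'd' from first, 'g' from second => "dg"
Result: bicgdg

bicgdg


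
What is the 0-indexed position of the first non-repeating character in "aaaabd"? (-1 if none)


Input: aaaabd
Character frequencies:
  'a': 4
  'b': 1
  'd': 1
Scanning left to right for freq == 1:
  Position 0 ('a'): freq=4, skip
  Position 1 ('a'): freq=4, skip
  Position 2 ('a'): freq=4, skip
  Position 3 ('a'): freq=4, skip
  Position 4 ('b'): unique! => answer = 4

4


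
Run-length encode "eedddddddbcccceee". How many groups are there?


Input: eedddddddbcccceee
Scanning for consecutive runs:
  Group 1: 'e' x 2 (positions 0-1)
  Group 2: 'd' x 7 (positions 2-8)
  Group 3: 'b' x 1 (positions 9-9)
  Group 4: 'c' x 4 (positions 10-13)
  Group 5: 'e' x 3 (positions 14-16)
Total groups: 5

5


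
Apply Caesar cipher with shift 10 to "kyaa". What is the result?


Caesar cipher: shift "kyaa" by 10
  'k' (pos 10) + 10 = pos 20 = 'u'
  'y' (pos 24) + 10 = pos 8 = 'i'
  'a' (pos 0) + 10 = pos 10 = 'k'
  'a' (pos 0) + 10 = pos 10 = 'k'
Result: uikk

uikk


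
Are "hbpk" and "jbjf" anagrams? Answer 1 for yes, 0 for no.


Strings: "hbpk", "jbjf"
Sorted first:  bhkp
Sorted second: bfjj
Differ at position 1: 'h' vs 'f' => not anagrams

0


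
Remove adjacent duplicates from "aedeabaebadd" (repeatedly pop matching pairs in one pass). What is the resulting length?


Input: aedeabaebadd
Stack-based adjacent duplicate removal:
  Read 'a': push. Stack: a
  Read 'e': push. Stack: ae
  Read 'd': push. Stack: aed
  Read 'e': push. Stack: aede
  Read 'a': push. Stack: aedea
  Read 'b': push. Stack: aedeab
  Read 'a': push. Stack: aedeaba
  Read 'e': push. Stack: aedeabae
  Read 'b': push. Stack: aedeabaeb
  Read 'a': push. Stack: aedeabaeba
  Read 'd': push. Stack: aedeabaebad
  Read 'd': matches stack top 'd' => pop. Stack: aedeabaeba
Final stack: "aedeabaeba" (length 10)

10


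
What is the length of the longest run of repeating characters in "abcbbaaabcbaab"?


Input: "abcbbaaabcbaab"
Scanning for longest run:
  Position 1 ('b'): new char, reset run to 1
  Position 2 ('c'): new char, reset run to 1
  Position 3 ('b'): new char, reset run to 1
  Position 4 ('b'): continues run of 'b', length=2
  Position 5 ('a'): new char, reset run to 1
  Position 6 ('a'): continues run of 'a', length=2
  Position 7 ('a'): continues run of 'a', length=3
  Position 8 ('b'): new char, reset run to 1
  Position 9 ('c'): new char, reset run to 1
  Position 10 ('b'): new char, reset run to 1
  Position 11 ('a'): new char, reset run to 1
  Position 12 ('a'): continues run of 'a', length=2
  Position 13 ('b'): new char, reset run to 1
Longest run: 'a' with length 3

3


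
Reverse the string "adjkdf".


Input: adjkdf
Reading characters right to left:
  Position 5: 'f'
  Position 4: 'd'
  Position 3: 'k'
  Position 2: 'j'
  Position 1: 'd'
  Position 0: 'a'
Reversed: fdkjda

fdkjda


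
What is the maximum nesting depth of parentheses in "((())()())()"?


Input: "((())()())()"
Tracking depth:
  Position 0 '(': depth becomes 1
  Position 1 '(': depth becomes 2
  Position 2 '(': depth becomes 3
  Position 3 ')': depth becomes 2
  Position 4 ')': depth becomes 1
  Position 5 '(': depth becomes 2
  Position 6 ')': depth becomes 1
  Position 7 '(': depth becomes 2
  Position 8 ')': depth becomes 1
  Position 9 ')': depth becomes 0
  Position 10 '(': depth becomes 1
  Position 11 ')': depth becomes 0
Maximum depth reached: 3

3


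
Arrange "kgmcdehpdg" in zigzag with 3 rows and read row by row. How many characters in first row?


Zigzag "kgmcdehpdg" into 3 rows:
Placing characters:
  'k' => row 0
  'g' => row 1
  'm' => row 2
  'c' => row 1
  'd' => row 0
  'e' => row 1
  'h' => row 2
  'p' => row 1
  'd' => row 0
  'g' => row 1
Rows:
  Row 0: "kdd"
  Row 1: "gcepg"
  Row 2: "mh"
First row length: 3

3


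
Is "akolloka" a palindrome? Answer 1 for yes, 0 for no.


Input: akolloka
Reversed: akolloka
  Compare pos 0 ('a') with pos 7 ('a'): match
  Compare pos 1 ('k') with pos 6 ('k'): match
  Compare pos 2 ('o') with pos 5 ('o'): match
  Compare pos 3 ('l') with pos 4 ('l'): match
Result: palindrome

1


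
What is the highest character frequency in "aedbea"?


Input: aedbea
Character counts:
  'a': 2
  'b': 1
  'd': 1
  'e': 2
Maximum frequency: 2

2


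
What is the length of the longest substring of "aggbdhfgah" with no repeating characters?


Input: "aggbdhfgah"
Sliding window (track last position of each char):
  Position 0 ('a'): window [0,0] length 1 -- new best
  Position 1 ('g'): window [0,1] length 2 -- new best
  Position 2 ('g'): repeat (last at 1), move window start to 2
  Position 2 ('g'): window [2,2] length 1
  Position 3 ('b'): window [2,3] length 2
  Position 4 ('d'): window [2,4] length 3 -- new best
  Position 5 ('h'): window [2,5] length 4 -- new best
  Position 6 ('f'): window [2,6] length 5 -- new best
  Position 7 ('g'): repeat (last at 2), move window start to 3
  Position 7 ('g'): window [3,7] length 5
  Position 8 ('a'): window [3,8] length 6 -- new best
  Position 9 ('h'): repeat (last at 5), move window start to 6
  Position 9 ('h'): window [6,9] length 4
Longest substring with no repeats: "bdhfga" with length 6

6


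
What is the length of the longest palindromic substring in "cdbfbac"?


Input: "cdbfbac"
Checking substrings for palindromes:
  [2:5] "bfb" (len 3) => palindrome
Longest palindromic substring: "bfb" with length 3

3


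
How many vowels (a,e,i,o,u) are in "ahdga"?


Input: ahdga
Checking each character:
  'a' at position 0: vowel (running total: 1)
  'h' at position 1: consonant
  'd' at position 2: consonant
  'g' at position 3: consonant
  'a' at position 4: vowel (running total: 2)
Total vowels: 2

2


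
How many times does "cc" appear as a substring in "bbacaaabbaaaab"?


Searching for "cc" in "bbacaaabbaaaab"
Scanning each position:
  Position 0: "bb" => no
  Position 1: "ba" => no
  Position 2: "ac" => no
  Position 3: "ca" => no
  Position 4: "aa" => no
  Position 5: "aa" => no
  Position 6: "ab" => no
  Position 7: "bb" => no
  Position 8: "ba" => no
  Position 9: "aa" => no
  Position 10: "aa" => no
  Position 11: "aa" => no
  Position 12: "ab" => no
Total occurrences: 0

0


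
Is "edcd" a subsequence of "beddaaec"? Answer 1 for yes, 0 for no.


Check if "edcd" is a subsequence of "beddaaec"
Greedy scan:
  Position 0 ('b'): no match needed
  Position 1 ('e'): matches sub[0] = 'e'
  Position 2 ('d'): matches sub[1] = 'd'
  Position 3 ('d'): no match needed
  Position 4 ('a'): no match needed
  Position 5 ('a'): no match needed
  Position 6 ('e'): no match needed
  Position 7 ('c'): matches sub[2] = 'c'
Only matched 3/4 characters => not a subsequence

0


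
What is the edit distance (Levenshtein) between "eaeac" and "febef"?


Computing edit distance: "eaeac" -> "febef"
DP table:
           f    e    b    e    f
      0    1    2    3    4    5
  e   1    1    1    2    3    4
  a   2    2    2    2    3    4
  e   3    3    2    3    2    3
  a   4    4    3    3    3    3
  c   5    5    4    4    4    4
Edit distance = dp[5][5] = 4

4


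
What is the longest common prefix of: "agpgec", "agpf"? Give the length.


Words: agpgec, agpf
  Position 0: all 'a' => match
  Position 1: all 'g' => match
  Position 2: all 'p' => match
  Position 3: ('g', 'f') => mismatch, stop
LCP = "agp" (length 3)

3


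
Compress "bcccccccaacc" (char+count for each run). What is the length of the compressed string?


Input: bcccccccaacc
Runs:
  'b' x 1 => "b1"
  'c' x 7 => "c7"
  'a' x 2 => "a2"
  'c' x 2 => "c2"
Compressed: "b1c7a2c2"
Compressed length: 8

8


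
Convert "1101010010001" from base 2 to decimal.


Input: "1101010010001" in base 2
Positional expansion:
  Digit '1' (value 1) x 2^12 = 4096
  Digit '1' (value 1) x 2^11 = 2048
  Digit '0' (value 0) x 2^10 = 0
  Digit '1' (value 1) x 2^9 = 512
  Digit '0' (value 0) x 2^8 = 0
  Digit '1' (value 1) x 2^7 = 128
  Digit '0' (value 0) x 2^6 = 0
  Digit '0' (value 0) x 2^5 = 0
  Digit '1' (value 1) x 2^4 = 16
  Digit '0' (value 0) x 2^3 = 0
  Digit '0' (value 0) x 2^2 = 0
  Digit '0' (value 0) x 2^1 = 0
  Digit '1' (value 1) x 2^0 = 1
Sum = 6801

6801


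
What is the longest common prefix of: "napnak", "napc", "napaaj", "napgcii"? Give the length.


Words: napnak, napc, napaaj, napgcii
  Position 0: all 'n' => match
  Position 1: all 'a' => match
  Position 2: all 'p' => match
  Position 3: ('n', 'c', 'a', 'g') => mismatch, stop
LCP = "nap" (length 3)

3


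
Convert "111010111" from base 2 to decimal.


Input: "111010111" in base 2
Positional expansion:
  Digit '1' (value 1) x 2^8 = 256
  Digit '1' (value 1) x 2^7 = 128
  Digit '1' (value 1) x 2^6 = 64
  Digit '0' (value 0) x 2^5 = 0
  Digit '1' (value 1) x 2^4 = 16
  Digit '0' (value 0) x 2^3 = 0
  Digit '1' (value 1) x 2^2 = 4
  Digit '1' (value 1) x 2^1 = 2
  Digit '1' (value 1) x 2^0 = 1
Sum = 471

471


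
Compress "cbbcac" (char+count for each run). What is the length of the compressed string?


Input: cbbcac
Runs:
  'c' x 1 => "c1"
  'b' x 2 => "b2"
  'c' x 1 => "c1"
  'a' x 1 => "a1"
  'c' x 1 => "c1"
Compressed: "c1b2c1a1c1"
Compressed length: 10

10


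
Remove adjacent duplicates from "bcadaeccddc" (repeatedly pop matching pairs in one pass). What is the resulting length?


Input: bcadaeccddc
Stack-based adjacent duplicate removal:
  Read 'b': push. Stack: b
  Read 'c': push. Stack: bc
  Read 'a': push. Stack: bca
  Read 'd': push. Stack: bcad
  Read 'a': push. Stack: bcada
  Read 'e': push. Stack: bcadae
  Read 'c': push. Stack: bcadaec
  Read 'c': matches stack top 'c' => pop. Stack: bcadae
  Read 'd': push. Stack: bcadaed
  Read 'd': matches stack top 'd' => pop. Stack: bcadae
  Read 'c': push. Stack: bcadaec
Final stack: "bcadaec" (length 7)

7


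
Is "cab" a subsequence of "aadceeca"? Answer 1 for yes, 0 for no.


Check if "cab" is a subsequence of "aadceeca"
Greedy scan:
  Position 0 ('a'): no match needed
  Position 1 ('a'): no match needed
  Position 2 ('d'): no match needed
  Position 3 ('c'): matches sub[0] = 'c'
  Position 4 ('e'): no match needed
  Position 5 ('e'): no match needed
  Position 6 ('c'): no match needed
  Position 7 ('a'): matches sub[1] = 'a'
Only matched 2/3 characters => not a subsequence

0


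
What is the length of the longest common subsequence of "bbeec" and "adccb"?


LCS of "bbeec" and "adccb"
DP table:
           a    d    c    c    b
      0    0    0    0    0    0
  b   0    0    0    0    0    1
  b   0    0    0    0    0    1
  e   0    0    0    0    0    1
  e   0    0    0    0    0    1
  c   0    0    0    1    1    1
LCS length = dp[5][5] = 1

1


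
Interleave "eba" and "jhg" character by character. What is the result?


Interleaving "eba" and "jhg":
  Position 0: 'e' from first, 'j' from second => "ej"
  Position 1: 'b' from first, 'h' from second => "bh"
  Position 2: 'a' from first, 'g' from second => "ag"
Result: ejbhag

ejbhag


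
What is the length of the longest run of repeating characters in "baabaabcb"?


Input: "baabaabcb"
Scanning for longest run:
  Position 1 ('a'): new char, reset run to 1
  Position 2 ('a'): continues run of 'a', length=2
  Position 3 ('b'): new char, reset run to 1
  Position 4 ('a'): new char, reset run to 1
  Position 5 ('a'): continues run of 'a', length=2
  Position 6 ('b'): new char, reset run to 1
  Position 7 ('c'): new char, reset run to 1
  Position 8 ('b'): new char, reset run to 1
Longest run: 'a' with length 2

2


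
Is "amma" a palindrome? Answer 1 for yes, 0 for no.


Input: amma
Reversed: amma
  Compare pos 0 ('a') with pos 3 ('a'): match
  Compare pos 1 ('m') with pos 2 ('m'): match
Result: palindrome

1


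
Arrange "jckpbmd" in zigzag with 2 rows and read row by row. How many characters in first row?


Zigzag "jckpbmd" into 2 rows:
Placing characters:
  'j' => row 0
  'c' => row 1
  'k' => row 0
  'p' => row 1
  'b' => row 0
  'm' => row 1
  'd' => row 0
Rows:
  Row 0: "jkbd"
  Row 1: "cpm"
First row length: 4

4
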